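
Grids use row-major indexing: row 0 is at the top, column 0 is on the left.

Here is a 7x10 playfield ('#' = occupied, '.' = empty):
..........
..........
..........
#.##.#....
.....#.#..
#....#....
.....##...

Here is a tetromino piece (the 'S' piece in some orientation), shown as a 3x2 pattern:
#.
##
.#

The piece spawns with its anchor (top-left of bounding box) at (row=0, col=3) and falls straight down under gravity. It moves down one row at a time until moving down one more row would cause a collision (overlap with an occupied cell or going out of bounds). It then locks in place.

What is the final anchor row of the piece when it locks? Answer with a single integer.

Answer: 1

Derivation:
Spawn at (row=0, col=3). Try each row:
  row 0: fits
  row 1: fits
  row 2: blocked -> lock at row 1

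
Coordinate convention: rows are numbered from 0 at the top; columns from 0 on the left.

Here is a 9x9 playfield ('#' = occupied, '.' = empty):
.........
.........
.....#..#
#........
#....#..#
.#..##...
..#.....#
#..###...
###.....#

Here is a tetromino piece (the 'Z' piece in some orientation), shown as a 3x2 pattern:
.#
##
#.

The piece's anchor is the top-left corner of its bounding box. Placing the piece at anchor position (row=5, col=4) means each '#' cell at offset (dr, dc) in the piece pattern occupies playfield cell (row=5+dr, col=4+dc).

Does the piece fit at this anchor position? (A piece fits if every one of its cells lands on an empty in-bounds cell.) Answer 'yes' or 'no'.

Answer: no

Derivation:
Check each piece cell at anchor (5, 4):
  offset (0,1) -> (5,5): occupied ('#') -> FAIL
  offset (1,0) -> (6,4): empty -> OK
  offset (1,1) -> (6,5): empty -> OK
  offset (2,0) -> (7,4): occupied ('#') -> FAIL
All cells valid: no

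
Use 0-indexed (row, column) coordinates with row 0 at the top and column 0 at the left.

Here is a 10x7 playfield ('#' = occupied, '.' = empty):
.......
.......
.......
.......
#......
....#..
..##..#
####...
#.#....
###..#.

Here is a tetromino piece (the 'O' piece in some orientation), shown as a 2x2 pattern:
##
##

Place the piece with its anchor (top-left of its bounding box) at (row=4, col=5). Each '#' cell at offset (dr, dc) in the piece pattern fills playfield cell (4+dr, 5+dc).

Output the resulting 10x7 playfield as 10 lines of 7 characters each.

Answer: .......
.......
.......
.......
#....##
....###
..##..#
####...
#.#....
###..#.

Derivation:
Fill (4+0,5+0) = (4,5)
Fill (4+0,5+1) = (4,6)
Fill (4+1,5+0) = (5,5)
Fill (4+1,5+1) = (5,6)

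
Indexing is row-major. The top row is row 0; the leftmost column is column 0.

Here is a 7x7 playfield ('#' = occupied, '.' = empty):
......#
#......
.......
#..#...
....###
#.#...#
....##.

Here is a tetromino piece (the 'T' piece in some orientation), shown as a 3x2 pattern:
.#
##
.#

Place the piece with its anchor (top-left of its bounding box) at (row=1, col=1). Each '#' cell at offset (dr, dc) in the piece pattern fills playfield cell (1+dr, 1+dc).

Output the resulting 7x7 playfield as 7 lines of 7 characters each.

Answer: ......#
#.#....
.##....
#.##...
....###
#.#...#
....##.

Derivation:
Fill (1+0,1+1) = (1,2)
Fill (1+1,1+0) = (2,1)
Fill (1+1,1+1) = (2,2)
Fill (1+2,1+1) = (3,2)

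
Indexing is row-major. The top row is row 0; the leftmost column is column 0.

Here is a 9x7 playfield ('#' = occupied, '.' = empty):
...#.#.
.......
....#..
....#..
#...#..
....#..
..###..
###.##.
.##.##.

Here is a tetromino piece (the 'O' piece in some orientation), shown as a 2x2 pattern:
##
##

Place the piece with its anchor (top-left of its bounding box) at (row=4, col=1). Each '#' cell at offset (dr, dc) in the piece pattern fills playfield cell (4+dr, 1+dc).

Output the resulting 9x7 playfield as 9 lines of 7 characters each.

Fill (4+0,1+0) = (4,1)
Fill (4+0,1+1) = (4,2)
Fill (4+1,1+0) = (5,1)
Fill (4+1,1+1) = (5,2)

Answer: ...#.#.
.......
....#..
....#..
###.#..
.##.#..
..###..
###.##.
.##.##.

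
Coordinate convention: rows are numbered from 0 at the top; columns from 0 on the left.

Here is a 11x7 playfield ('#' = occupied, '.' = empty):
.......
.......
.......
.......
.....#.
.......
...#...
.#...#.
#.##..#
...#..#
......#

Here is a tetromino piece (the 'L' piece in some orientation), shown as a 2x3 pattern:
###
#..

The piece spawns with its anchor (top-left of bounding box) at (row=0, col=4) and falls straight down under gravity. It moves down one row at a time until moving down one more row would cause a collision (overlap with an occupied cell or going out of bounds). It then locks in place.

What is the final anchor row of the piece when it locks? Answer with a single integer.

Spawn at (row=0, col=4). Try each row:
  row 0: fits
  row 1: fits
  row 2: fits
  row 3: fits
  row 4: blocked -> lock at row 3

Answer: 3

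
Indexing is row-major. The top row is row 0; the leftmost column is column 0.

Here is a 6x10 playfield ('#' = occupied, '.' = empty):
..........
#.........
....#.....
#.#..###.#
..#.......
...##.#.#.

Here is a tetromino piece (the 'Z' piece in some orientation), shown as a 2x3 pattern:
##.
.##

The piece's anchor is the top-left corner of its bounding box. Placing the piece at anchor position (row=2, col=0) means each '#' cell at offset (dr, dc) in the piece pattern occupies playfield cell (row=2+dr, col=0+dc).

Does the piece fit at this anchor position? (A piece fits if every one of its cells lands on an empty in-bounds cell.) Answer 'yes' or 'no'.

Check each piece cell at anchor (2, 0):
  offset (0,0) -> (2,0): empty -> OK
  offset (0,1) -> (2,1): empty -> OK
  offset (1,1) -> (3,1): empty -> OK
  offset (1,2) -> (3,2): occupied ('#') -> FAIL
All cells valid: no

Answer: no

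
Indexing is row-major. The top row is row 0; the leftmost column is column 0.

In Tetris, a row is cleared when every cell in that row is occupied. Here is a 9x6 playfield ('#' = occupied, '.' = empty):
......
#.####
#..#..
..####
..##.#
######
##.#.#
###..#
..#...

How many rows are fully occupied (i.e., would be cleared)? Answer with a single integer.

Check each row:
  row 0: 6 empty cells -> not full
  row 1: 1 empty cell -> not full
  row 2: 4 empty cells -> not full
  row 3: 2 empty cells -> not full
  row 4: 3 empty cells -> not full
  row 5: 0 empty cells -> FULL (clear)
  row 6: 2 empty cells -> not full
  row 7: 2 empty cells -> not full
  row 8: 5 empty cells -> not full
Total rows cleared: 1

Answer: 1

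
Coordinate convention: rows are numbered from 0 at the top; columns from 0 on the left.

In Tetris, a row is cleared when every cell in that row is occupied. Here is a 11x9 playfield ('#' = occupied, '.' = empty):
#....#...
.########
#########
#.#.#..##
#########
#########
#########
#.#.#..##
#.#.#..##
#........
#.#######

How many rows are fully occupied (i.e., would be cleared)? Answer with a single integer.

Check each row:
  row 0: 7 empty cells -> not full
  row 1: 1 empty cell -> not full
  row 2: 0 empty cells -> FULL (clear)
  row 3: 4 empty cells -> not full
  row 4: 0 empty cells -> FULL (clear)
  row 5: 0 empty cells -> FULL (clear)
  row 6: 0 empty cells -> FULL (clear)
  row 7: 4 empty cells -> not full
  row 8: 4 empty cells -> not full
  row 9: 8 empty cells -> not full
  row 10: 1 empty cell -> not full
Total rows cleared: 4

Answer: 4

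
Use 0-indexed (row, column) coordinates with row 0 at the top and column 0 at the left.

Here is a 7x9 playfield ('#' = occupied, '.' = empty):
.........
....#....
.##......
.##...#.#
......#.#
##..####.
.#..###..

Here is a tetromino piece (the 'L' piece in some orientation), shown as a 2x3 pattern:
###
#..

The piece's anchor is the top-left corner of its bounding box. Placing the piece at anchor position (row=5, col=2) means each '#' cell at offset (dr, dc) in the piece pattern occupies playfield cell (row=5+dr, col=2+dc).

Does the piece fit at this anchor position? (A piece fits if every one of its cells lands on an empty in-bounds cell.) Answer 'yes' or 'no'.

Check each piece cell at anchor (5, 2):
  offset (0,0) -> (5,2): empty -> OK
  offset (0,1) -> (5,3): empty -> OK
  offset (0,2) -> (5,4): occupied ('#') -> FAIL
  offset (1,0) -> (6,2): empty -> OK
All cells valid: no

Answer: no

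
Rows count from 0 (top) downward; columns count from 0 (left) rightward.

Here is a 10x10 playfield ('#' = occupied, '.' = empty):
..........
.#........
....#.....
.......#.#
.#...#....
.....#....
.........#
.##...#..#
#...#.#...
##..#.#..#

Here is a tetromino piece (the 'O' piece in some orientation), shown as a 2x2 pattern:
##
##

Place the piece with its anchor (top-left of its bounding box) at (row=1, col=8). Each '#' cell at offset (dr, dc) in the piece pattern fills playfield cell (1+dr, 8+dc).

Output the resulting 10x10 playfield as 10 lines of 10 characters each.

Fill (1+0,8+0) = (1,8)
Fill (1+0,8+1) = (1,9)
Fill (1+1,8+0) = (2,8)
Fill (1+1,8+1) = (2,9)

Answer: ..........
.#......##
....#...##
.......#.#
.#...#....
.....#....
.........#
.##...#..#
#...#.#...
##..#.#..#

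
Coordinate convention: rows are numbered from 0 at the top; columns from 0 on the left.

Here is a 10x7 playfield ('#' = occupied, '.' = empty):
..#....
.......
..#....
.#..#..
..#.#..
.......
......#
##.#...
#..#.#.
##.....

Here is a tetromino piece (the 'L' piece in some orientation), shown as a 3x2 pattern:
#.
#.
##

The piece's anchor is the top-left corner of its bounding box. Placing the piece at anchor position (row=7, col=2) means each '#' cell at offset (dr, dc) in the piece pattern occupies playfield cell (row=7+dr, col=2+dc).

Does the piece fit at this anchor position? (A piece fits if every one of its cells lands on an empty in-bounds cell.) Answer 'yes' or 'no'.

Check each piece cell at anchor (7, 2):
  offset (0,0) -> (7,2): empty -> OK
  offset (1,0) -> (8,2): empty -> OK
  offset (2,0) -> (9,2): empty -> OK
  offset (2,1) -> (9,3): empty -> OK
All cells valid: yes

Answer: yes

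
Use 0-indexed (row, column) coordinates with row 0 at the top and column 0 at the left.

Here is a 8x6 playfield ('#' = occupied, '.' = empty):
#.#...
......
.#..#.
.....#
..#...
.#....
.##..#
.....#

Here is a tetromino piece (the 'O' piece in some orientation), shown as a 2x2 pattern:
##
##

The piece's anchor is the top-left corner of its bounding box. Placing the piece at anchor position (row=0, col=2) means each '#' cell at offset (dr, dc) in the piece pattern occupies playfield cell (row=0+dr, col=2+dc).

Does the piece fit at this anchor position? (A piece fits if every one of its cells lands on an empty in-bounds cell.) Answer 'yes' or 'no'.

Answer: no

Derivation:
Check each piece cell at anchor (0, 2):
  offset (0,0) -> (0,2): occupied ('#') -> FAIL
  offset (0,1) -> (0,3): empty -> OK
  offset (1,0) -> (1,2): empty -> OK
  offset (1,1) -> (1,3): empty -> OK
All cells valid: no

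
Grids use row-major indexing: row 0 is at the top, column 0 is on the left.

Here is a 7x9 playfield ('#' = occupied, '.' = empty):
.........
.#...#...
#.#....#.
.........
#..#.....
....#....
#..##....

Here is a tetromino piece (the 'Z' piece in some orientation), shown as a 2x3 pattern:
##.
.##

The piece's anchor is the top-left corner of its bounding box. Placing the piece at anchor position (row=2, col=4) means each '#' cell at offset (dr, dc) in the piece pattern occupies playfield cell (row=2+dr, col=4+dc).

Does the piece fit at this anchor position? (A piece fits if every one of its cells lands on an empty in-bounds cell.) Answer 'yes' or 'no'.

Check each piece cell at anchor (2, 4):
  offset (0,0) -> (2,4): empty -> OK
  offset (0,1) -> (2,5): empty -> OK
  offset (1,1) -> (3,5): empty -> OK
  offset (1,2) -> (3,6): empty -> OK
All cells valid: yes

Answer: yes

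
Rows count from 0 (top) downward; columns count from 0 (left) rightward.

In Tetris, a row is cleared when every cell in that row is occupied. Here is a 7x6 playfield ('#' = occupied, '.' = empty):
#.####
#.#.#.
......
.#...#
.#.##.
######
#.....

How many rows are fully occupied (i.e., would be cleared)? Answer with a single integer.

Check each row:
  row 0: 1 empty cell -> not full
  row 1: 3 empty cells -> not full
  row 2: 6 empty cells -> not full
  row 3: 4 empty cells -> not full
  row 4: 3 empty cells -> not full
  row 5: 0 empty cells -> FULL (clear)
  row 6: 5 empty cells -> not full
Total rows cleared: 1

Answer: 1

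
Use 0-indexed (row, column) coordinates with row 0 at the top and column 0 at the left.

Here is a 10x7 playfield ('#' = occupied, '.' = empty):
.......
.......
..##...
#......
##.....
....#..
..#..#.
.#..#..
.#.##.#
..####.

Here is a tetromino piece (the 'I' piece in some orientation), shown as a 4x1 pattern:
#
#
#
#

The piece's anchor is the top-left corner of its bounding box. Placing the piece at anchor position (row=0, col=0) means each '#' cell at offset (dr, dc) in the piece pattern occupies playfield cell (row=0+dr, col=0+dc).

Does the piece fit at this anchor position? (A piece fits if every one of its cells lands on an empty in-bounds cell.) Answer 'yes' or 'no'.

Check each piece cell at anchor (0, 0):
  offset (0,0) -> (0,0): empty -> OK
  offset (1,0) -> (1,0): empty -> OK
  offset (2,0) -> (2,0): empty -> OK
  offset (3,0) -> (3,0): occupied ('#') -> FAIL
All cells valid: no

Answer: no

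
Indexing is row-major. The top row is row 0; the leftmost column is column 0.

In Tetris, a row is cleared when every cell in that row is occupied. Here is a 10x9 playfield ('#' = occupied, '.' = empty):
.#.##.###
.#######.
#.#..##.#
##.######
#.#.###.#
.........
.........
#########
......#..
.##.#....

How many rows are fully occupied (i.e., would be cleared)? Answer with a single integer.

Answer: 1

Derivation:
Check each row:
  row 0: 3 empty cells -> not full
  row 1: 2 empty cells -> not full
  row 2: 4 empty cells -> not full
  row 3: 1 empty cell -> not full
  row 4: 3 empty cells -> not full
  row 5: 9 empty cells -> not full
  row 6: 9 empty cells -> not full
  row 7: 0 empty cells -> FULL (clear)
  row 8: 8 empty cells -> not full
  row 9: 6 empty cells -> not full
Total rows cleared: 1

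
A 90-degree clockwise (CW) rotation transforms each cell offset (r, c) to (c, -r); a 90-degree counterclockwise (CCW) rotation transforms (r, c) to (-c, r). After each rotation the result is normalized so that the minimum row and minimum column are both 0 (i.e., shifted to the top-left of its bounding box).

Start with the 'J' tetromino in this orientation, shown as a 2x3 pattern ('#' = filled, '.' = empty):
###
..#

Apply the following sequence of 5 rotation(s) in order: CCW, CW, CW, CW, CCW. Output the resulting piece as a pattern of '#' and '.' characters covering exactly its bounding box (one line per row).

Start:
###
..#
After rotation 1 (CCW):
##
#.
#.
After rotation 2 (CW):
###
..#
After rotation 3 (CW):
.#
.#
##
After rotation 4 (CW):
#..
###
After rotation 5 (CCW):
.#
.#
##

Answer: .#
.#
##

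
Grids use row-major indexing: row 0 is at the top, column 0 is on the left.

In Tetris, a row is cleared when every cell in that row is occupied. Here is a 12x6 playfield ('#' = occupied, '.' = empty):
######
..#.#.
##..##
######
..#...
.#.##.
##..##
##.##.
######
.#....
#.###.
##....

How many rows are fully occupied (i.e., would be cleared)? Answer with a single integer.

Check each row:
  row 0: 0 empty cells -> FULL (clear)
  row 1: 4 empty cells -> not full
  row 2: 2 empty cells -> not full
  row 3: 0 empty cells -> FULL (clear)
  row 4: 5 empty cells -> not full
  row 5: 3 empty cells -> not full
  row 6: 2 empty cells -> not full
  row 7: 2 empty cells -> not full
  row 8: 0 empty cells -> FULL (clear)
  row 9: 5 empty cells -> not full
  row 10: 2 empty cells -> not full
  row 11: 4 empty cells -> not full
Total rows cleared: 3

Answer: 3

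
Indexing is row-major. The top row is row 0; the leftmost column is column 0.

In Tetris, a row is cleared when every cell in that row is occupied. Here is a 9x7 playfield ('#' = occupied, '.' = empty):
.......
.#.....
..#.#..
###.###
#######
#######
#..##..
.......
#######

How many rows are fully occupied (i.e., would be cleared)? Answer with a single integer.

Check each row:
  row 0: 7 empty cells -> not full
  row 1: 6 empty cells -> not full
  row 2: 5 empty cells -> not full
  row 3: 1 empty cell -> not full
  row 4: 0 empty cells -> FULL (clear)
  row 5: 0 empty cells -> FULL (clear)
  row 6: 4 empty cells -> not full
  row 7: 7 empty cells -> not full
  row 8: 0 empty cells -> FULL (clear)
Total rows cleared: 3

Answer: 3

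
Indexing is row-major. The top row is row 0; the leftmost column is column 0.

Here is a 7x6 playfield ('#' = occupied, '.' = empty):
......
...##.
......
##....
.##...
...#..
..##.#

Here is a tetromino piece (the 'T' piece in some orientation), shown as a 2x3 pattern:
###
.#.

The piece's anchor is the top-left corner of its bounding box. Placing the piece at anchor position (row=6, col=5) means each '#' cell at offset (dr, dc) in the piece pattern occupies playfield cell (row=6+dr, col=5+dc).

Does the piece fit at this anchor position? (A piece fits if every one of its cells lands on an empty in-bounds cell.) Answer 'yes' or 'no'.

Answer: no

Derivation:
Check each piece cell at anchor (6, 5):
  offset (0,0) -> (6,5): occupied ('#') -> FAIL
  offset (0,1) -> (6,6): out of bounds -> FAIL
  offset (0,2) -> (6,7): out of bounds -> FAIL
  offset (1,1) -> (7,6): out of bounds -> FAIL
All cells valid: no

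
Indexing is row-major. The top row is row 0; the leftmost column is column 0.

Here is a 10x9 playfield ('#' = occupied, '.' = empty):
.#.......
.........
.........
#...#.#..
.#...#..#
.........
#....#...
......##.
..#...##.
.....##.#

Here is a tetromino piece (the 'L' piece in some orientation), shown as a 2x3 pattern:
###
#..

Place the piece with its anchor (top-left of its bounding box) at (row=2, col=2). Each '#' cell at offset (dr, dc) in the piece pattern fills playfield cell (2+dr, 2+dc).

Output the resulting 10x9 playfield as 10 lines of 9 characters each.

Fill (2+0,2+0) = (2,2)
Fill (2+0,2+1) = (2,3)
Fill (2+0,2+2) = (2,4)
Fill (2+1,2+0) = (3,2)

Answer: .#.......
.........
..###....
#.#.#.#..
.#...#..#
.........
#....#...
......##.
..#...##.
.....##.#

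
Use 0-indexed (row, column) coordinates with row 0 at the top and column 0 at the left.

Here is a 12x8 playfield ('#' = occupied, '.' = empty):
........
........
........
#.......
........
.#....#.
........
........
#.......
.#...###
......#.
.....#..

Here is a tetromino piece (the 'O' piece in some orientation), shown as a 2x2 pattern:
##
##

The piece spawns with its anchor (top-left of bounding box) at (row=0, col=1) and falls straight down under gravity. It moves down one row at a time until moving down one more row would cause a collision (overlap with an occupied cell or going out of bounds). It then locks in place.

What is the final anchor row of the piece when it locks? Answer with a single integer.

Answer: 3

Derivation:
Spawn at (row=0, col=1). Try each row:
  row 0: fits
  row 1: fits
  row 2: fits
  row 3: fits
  row 4: blocked -> lock at row 3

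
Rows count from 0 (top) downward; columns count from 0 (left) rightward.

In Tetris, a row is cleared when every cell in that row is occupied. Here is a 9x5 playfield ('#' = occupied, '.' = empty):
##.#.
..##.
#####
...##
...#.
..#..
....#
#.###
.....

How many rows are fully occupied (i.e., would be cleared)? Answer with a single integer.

Answer: 1

Derivation:
Check each row:
  row 0: 2 empty cells -> not full
  row 1: 3 empty cells -> not full
  row 2: 0 empty cells -> FULL (clear)
  row 3: 3 empty cells -> not full
  row 4: 4 empty cells -> not full
  row 5: 4 empty cells -> not full
  row 6: 4 empty cells -> not full
  row 7: 1 empty cell -> not full
  row 8: 5 empty cells -> not full
Total rows cleared: 1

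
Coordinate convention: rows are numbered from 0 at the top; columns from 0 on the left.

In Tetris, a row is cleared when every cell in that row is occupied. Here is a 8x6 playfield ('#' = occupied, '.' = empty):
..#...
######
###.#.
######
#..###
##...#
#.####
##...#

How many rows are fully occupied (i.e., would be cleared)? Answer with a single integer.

Answer: 2

Derivation:
Check each row:
  row 0: 5 empty cells -> not full
  row 1: 0 empty cells -> FULL (clear)
  row 2: 2 empty cells -> not full
  row 3: 0 empty cells -> FULL (clear)
  row 4: 2 empty cells -> not full
  row 5: 3 empty cells -> not full
  row 6: 1 empty cell -> not full
  row 7: 3 empty cells -> not full
Total rows cleared: 2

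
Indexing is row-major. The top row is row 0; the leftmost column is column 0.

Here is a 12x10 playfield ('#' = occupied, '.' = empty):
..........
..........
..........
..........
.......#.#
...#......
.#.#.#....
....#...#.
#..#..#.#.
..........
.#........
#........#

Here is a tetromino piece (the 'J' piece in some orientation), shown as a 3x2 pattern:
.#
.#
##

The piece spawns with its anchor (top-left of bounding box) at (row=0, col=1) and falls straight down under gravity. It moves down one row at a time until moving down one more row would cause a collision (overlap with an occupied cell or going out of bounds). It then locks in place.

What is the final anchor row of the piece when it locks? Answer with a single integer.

Spawn at (row=0, col=1). Try each row:
  row 0: fits
  row 1: fits
  row 2: fits
  row 3: fits
  row 4: blocked -> lock at row 3

Answer: 3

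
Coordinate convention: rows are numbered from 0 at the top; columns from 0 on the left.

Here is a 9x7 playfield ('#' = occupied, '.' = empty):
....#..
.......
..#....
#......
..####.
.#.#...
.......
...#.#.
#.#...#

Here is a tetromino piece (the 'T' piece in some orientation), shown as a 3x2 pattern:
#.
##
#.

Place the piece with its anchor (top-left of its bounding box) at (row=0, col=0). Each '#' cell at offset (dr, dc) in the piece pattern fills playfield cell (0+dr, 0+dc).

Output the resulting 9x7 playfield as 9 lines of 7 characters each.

Answer: #...#..
##.....
#.#....
#......
..####.
.#.#...
.......
...#.#.
#.#...#

Derivation:
Fill (0+0,0+0) = (0,0)
Fill (0+1,0+0) = (1,0)
Fill (0+1,0+1) = (1,1)
Fill (0+2,0+0) = (2,0)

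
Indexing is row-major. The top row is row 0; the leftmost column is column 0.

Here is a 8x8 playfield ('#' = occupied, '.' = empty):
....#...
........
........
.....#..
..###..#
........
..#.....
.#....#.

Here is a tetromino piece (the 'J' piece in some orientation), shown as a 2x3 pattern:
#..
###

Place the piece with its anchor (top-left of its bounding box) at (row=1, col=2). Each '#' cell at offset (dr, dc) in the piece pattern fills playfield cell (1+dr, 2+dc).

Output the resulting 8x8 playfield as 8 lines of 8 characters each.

Answer: ....#...
..#.....
..###...
.....#..
..###..#
........
..#.....
.#....#.

Derivation:
Fill (1+0,2+0) = (1,2)
Fill (1+1,2+0) = (2,2)
Fill (1+1,2+1) = (2,3)
Fill (1+1,2+2) = (2,4)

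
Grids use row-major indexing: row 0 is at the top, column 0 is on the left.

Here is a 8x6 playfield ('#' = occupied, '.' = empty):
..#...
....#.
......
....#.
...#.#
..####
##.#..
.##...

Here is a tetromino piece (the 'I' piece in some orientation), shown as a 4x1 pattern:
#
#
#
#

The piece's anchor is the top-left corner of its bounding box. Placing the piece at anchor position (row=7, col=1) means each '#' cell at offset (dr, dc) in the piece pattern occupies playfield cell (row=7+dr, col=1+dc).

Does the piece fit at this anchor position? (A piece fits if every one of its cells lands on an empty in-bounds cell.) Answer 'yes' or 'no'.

Check each piece cell at anchor (7, 1):
  offset (0,0) -> (7,1): occupied ('#') -> FAIL
  offset (1,0) -> (8,1): out of bounds -> FAIL
  offset (2,0) -> (9,1): out of bounds -> FAIL
  offset (3,0) -> (10,1): out of bounds -> FAIL
All cells valid: no

Answer: no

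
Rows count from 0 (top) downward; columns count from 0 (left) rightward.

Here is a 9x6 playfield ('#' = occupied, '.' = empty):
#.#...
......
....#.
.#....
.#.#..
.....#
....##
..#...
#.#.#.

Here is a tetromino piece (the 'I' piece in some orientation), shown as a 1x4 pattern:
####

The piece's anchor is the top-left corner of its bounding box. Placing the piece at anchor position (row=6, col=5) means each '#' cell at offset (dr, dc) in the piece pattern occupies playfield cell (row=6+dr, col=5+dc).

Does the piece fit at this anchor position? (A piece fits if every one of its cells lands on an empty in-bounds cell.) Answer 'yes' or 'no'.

Answer: no

Derivation:
Check each piece cell at anchor (6, 5):
  offset (0,0) -> (6,5): occupied ('#') -> FAIL
  offset (0,1) -> (6,6): out of bounds -> FAIL
  offset (0,2) -> (6,7): out of bounds -> FAIL
  offset (0,3) -> (6,8): out of bounds -> FAIL
All cells valid: no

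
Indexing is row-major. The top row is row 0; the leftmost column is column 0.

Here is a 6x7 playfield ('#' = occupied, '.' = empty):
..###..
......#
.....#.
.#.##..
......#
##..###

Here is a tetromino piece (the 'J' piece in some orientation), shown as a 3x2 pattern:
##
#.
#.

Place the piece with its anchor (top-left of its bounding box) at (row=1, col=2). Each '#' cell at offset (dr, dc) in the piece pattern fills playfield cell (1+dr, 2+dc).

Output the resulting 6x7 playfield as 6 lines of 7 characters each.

Fill (1+0,2+0) = (1,2)
Fill (1+0,2+1) = (1,3)
Fill (1+1,2+0) = (2,2)
Fill (1+2,2+0) = (3,2)

Answer: ..###..
..##..#
..#..#.
.####..
......#
##..###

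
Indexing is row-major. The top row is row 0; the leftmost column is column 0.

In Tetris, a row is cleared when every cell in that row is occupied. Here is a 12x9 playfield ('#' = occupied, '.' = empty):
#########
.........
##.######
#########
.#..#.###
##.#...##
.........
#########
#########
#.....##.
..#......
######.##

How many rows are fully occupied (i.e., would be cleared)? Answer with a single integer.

Answer: 4

Derivation:
Check each row:
  row 0: 0 empty cells -> FULL (clear)
  row 1: 9 empty cells -> not full
  row 2: 1 empty cell -> not full
  row 3: 0 empty cells -> FULL (clear)
  row 4: 4 empty cells -> not full
  row 5: 4 empty cells -> not full
  row 6: 9 empty cells -> not full
  row 7: 0 empty cells -> FULL (clear)
  row 8: 0 empty cells -> FULL (clear)
  row 9: 6 empty cells -> not full
  row 10: 8 empty cells -> not full
  row 11: 1 empty cell -> not full
Total rows cleared: 4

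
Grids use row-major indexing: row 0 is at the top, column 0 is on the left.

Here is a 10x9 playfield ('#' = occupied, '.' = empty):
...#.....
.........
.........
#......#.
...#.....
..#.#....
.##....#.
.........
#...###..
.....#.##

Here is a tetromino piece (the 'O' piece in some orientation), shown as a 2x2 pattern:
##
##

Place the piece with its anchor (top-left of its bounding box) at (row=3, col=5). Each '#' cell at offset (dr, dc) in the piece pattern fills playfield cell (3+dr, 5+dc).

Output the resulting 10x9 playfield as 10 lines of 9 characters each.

Answer: ...#.....
.........
.........
#....###.
...#.##..
..#.#....
.##....#.
.........
#...###..
.....#.##

Derivation:
Fill (3+0,5+0) = (3,5)
Fill (3+0,5+1) = (3,6)
Fill (3+1,5+0) = (4,5)
Fill (3+1,5+1) = (4,6)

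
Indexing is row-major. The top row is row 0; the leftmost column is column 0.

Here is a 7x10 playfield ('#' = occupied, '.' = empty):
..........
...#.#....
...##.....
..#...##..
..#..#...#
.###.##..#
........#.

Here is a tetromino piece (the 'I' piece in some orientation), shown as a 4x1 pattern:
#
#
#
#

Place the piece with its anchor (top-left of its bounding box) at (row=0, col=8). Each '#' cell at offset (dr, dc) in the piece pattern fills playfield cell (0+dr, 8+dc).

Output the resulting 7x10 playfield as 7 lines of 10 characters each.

Fill (0+0,8+0) = (0,8)
Fill (0+1,8+0) = (1,8)
Fill (0+2,8+0) = (2,8)
Fill (0+3,8+0) = (3,8)

Answer: ........#.
...#.#..#.
...##...#.
..#...###.
..#..#...#
.###.##..#
........#.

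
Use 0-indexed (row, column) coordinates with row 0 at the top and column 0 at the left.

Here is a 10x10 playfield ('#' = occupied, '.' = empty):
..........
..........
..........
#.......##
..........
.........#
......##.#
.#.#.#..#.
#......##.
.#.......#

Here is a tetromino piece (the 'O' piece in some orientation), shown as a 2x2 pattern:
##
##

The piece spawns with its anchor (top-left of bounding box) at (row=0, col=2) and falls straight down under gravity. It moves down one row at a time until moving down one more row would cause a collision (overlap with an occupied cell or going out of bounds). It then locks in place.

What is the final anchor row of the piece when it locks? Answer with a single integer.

Answer: 5

Derivation:
Spawn at (row=0, col=2). Try each row:
  row 0: fits
  row 1: fits
  row 2: fits
  row 3: fits
  row 4: fits
  row 5: fits
  row 6: blocked -> lock at row 5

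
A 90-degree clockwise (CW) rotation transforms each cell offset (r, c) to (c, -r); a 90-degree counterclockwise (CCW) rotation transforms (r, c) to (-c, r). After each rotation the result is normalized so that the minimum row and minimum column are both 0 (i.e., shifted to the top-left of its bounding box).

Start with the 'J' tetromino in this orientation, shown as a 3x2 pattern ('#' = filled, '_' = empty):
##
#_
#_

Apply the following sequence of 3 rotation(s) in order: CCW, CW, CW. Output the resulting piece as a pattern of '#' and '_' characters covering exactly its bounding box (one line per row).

Start:
##
#_
#_
After rotation 1 (CCW):
#__
###
After rotation 2 (CW):
##
#_
#_
After rotation 3 (CW):
###
__#

Answer: ###
__#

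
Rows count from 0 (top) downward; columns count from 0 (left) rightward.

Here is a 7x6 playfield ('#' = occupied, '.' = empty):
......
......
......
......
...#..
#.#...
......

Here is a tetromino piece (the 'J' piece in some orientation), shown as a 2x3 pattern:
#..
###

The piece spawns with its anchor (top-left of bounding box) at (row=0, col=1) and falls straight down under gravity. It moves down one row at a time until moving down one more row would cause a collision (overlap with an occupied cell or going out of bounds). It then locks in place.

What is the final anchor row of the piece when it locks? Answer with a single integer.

Spawn at (row=0, col=1). Try each row:
  row 0: fits
  row 1: fits
  row 2: fits
  row 3: blocked -> lock at row 2

Answer: 2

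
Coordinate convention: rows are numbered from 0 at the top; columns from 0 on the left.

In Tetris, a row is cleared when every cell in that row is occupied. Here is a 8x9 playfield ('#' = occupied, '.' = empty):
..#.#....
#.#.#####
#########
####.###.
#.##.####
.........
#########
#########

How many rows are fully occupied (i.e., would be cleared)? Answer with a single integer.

Check each row:
  row 0: 7 empty cells -> not full
  row 1: 2 empty cells -> not full
  row 2: 0 empty cells -> FULL (clear)
  row 3: 2 empty cells -> not full
  row 4: 2 empty cells -> not full
  row 5: 9 empty cells -> not full
  row 6: 0 empty cells -> FULL (clear)
  row 7: 0 empty cells -> FULL (clear)
Total rows cleared: 3

Answer: 3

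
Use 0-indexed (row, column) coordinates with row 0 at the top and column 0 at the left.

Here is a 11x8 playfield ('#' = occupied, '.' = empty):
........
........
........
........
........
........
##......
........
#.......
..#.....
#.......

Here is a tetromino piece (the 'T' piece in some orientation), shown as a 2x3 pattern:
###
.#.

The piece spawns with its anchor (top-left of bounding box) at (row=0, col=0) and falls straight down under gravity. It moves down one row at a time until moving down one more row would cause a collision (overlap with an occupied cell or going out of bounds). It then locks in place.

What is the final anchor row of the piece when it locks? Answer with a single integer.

Spawn at (row=0, col=0). Try each row:
  row 0: fits
  row 1: fits
  row 2: fits
  row 3: fits
  row 4: fits
  row 5: blocked -> lock at row 4

Answer: 4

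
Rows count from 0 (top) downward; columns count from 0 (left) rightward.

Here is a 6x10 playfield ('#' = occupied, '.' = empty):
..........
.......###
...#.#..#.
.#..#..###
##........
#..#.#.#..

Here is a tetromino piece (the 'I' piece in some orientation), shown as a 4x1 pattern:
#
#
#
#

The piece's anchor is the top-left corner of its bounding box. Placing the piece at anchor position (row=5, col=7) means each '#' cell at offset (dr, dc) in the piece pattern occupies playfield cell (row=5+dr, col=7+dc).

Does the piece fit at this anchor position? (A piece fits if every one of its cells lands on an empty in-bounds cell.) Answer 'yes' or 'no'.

Check each piece cell at anchor (5, 7):
  offset (0,0) -> (5,7): occupied ('#') -> FAIL
  offset (1,0) -> (6,7): out of bounds -> FAIL
  offset (2,0) -> (7,7): out of bounds -> FAIL
  offset (3,0) -> (8,7): out of bounds -> FAIL
All cells valid: no

Answer: no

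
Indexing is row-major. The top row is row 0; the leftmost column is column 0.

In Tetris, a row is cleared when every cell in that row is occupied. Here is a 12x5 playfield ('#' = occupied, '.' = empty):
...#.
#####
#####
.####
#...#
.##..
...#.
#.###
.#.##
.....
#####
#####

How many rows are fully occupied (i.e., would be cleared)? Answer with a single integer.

Check each row:
  row 0: 4 empty cells -> not full
  row 1: 0 empty cells -> FULL (clear)
  row 2: 0 empty cells -> FULL (clear)
  row 3: 1 empty cell -> not full
  row 4: 3 empty cells -> not full
  row 5: 3 empty cells -> not full
  row 6: 4 empty cells -> not full
  row 7: 1 empty cell -> not full
  row 8: 2 empty cells -> not full
  row 9: 5 empty cells -> not full
  row 10: 0 empty cells -> FULL (clear)
  row 11: 0 empty cells -> FULL (clear)
Total rows cleared: 4

Answer: 4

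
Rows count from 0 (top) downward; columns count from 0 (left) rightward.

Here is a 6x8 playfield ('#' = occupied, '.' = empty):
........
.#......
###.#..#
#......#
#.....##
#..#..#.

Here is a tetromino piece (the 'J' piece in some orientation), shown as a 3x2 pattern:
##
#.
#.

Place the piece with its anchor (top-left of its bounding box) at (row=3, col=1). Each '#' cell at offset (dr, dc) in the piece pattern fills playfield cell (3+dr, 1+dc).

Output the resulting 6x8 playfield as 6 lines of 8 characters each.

Answer: ........
.#......
###.#..#
###....#
##....##
##.#..#.

Derivation:
Fill (3+0,1+0) = (3,1)
Fill (3+0,1+1) = (3,2)
Fill (3+1,1+0) = (4,1)
Fill (3+2,1+0) = (5,1)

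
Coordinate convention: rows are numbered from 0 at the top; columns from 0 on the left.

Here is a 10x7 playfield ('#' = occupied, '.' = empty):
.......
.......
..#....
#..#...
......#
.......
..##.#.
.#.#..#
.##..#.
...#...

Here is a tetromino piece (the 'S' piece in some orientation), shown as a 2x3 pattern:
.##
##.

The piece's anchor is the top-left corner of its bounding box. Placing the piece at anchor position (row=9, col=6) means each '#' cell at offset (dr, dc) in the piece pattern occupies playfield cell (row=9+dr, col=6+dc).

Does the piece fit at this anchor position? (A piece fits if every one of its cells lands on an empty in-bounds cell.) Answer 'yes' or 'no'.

Answer: no

Derivation:
Check each piece cell at anchor (9, 6):
  offset (0,1) -> (9,7): out of bounds -> FAIL
  offset (0,2) -> (9,8): out of bounds -> FAIL
  offset (1,0) -> (10,6): out of bounds -> FAIL
  offset (1,1) -> (10,7): out of bounds -> FAIL
All cells valid: no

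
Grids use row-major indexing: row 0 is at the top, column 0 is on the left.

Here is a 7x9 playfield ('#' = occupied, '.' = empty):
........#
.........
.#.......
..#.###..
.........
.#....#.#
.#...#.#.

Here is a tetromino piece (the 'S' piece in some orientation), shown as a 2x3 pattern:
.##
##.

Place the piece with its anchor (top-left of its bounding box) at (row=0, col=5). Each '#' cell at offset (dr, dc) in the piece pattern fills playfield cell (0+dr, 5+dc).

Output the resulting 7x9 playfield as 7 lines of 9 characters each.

Fill (0+0,5+1) = (0,6)
Fill (0+0,5+2) = (0,7)
Fill (0+1,5+0) = (1,5)
Fill (0+1,5+1) = (1,6)

Answer: ......###
.....##..
.#.......
..#.###..
.........
.#....#.#
.#...#.#.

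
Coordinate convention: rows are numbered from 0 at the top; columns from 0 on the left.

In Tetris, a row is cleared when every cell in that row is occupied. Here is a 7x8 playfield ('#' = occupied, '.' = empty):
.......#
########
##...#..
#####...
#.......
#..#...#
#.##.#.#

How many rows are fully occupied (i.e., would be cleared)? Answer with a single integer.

Answer: 1

Derivation:
Check each row:
  row 0: 7 empty cells -> not full
  row 1: 0 empty cells -> FULL (clear)
  row 2: 5 empty cells -> not full
  row 3: 3 empty cells -> not full
  row 4: 7 empty cells -> not full
  row 5: 5 empty cells -> not full
  row 6: 3 empty cells -> not full
Total rows cleared: 1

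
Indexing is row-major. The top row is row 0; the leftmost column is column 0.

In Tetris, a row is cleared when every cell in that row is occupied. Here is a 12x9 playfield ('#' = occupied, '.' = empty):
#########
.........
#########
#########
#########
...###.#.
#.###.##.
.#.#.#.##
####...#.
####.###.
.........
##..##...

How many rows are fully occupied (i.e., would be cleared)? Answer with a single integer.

Check each row:
  row 0: 0 empty cells -> FULL (clear)
  row 1: 9 empty cells -> not full
  row 2: 0 empty cells -> FULL (clear)
  row 3: 0 empty cells -> FULL (clear)
  row 4: 0 empty cells -> FULL (clear)
  row 5: 5 empty cells -> not full
  row 6: 3 empty cells -> not full
  row 7: 4 empty cells -> not full
  row 8: 4 empty cells -> not full
  row 9: 2 empty cells -> not full
  row 10: 9 empty cells -> not full
  row 11: 5 empty cells -> not full
Total rows cleared: 4

Answer: 4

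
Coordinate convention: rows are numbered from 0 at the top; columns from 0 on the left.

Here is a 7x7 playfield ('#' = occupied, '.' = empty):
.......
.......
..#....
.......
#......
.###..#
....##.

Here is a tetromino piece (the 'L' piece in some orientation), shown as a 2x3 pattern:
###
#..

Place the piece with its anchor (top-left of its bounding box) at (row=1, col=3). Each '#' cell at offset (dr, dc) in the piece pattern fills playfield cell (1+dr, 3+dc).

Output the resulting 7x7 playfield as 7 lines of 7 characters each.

Answer: .......
...###.
..##...
.......
#......
.###..#
....##.

Derivation:
Fill (1+0,3+0) = (1,3)
Fill (1+0,3+1) = (1,4)
Fill (1+0,3+2) = (1,5)
Fill (1+1,3+0) = (2,3)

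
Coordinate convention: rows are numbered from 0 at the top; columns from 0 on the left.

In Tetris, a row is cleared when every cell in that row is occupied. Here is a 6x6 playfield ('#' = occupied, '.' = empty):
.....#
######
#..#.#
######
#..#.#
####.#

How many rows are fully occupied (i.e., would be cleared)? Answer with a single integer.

Answer: 2

Derivation:
Check each row:
  row 0: 5 empty cells -> not full
  row 1: 0 empty cells -> FULL (clear)
  row 2: 3 empty cells -> not full
  row 3: 0 empty cells -> FULL (clear)
  row 4: 3 empty cells -> not full
  row 5: 1 empty cell -> not full
Total rows cleared: 2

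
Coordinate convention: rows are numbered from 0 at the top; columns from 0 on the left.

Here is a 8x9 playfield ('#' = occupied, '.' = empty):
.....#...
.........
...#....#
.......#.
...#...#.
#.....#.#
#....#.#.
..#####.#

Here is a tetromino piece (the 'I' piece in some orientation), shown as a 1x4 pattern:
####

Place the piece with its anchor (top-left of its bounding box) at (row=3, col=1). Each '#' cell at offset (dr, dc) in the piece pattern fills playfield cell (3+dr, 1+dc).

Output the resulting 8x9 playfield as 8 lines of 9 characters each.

Fill (3+0,1+0) = (3,1)
Fill (3+0,1+1) = (3,2)
Fill (3+0,1+2) = (3,3)
Fill (3+0,1+3) = (3,4)

Answer: .....#...
.........
...#....#
.####..#.
...#...#.
#.....#.#
#....#.#.
..#####.#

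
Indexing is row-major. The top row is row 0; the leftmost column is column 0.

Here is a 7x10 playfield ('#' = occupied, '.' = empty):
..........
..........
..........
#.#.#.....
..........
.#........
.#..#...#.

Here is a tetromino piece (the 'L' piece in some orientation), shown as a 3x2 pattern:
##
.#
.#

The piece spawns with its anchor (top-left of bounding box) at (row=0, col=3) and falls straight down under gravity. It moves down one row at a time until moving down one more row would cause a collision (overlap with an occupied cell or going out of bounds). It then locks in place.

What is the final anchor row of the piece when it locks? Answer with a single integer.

Spawn at (row=0, col=3). Try each row:
  row 0: fits
  row 1: blocked -> lock at row 0

Answer: 0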